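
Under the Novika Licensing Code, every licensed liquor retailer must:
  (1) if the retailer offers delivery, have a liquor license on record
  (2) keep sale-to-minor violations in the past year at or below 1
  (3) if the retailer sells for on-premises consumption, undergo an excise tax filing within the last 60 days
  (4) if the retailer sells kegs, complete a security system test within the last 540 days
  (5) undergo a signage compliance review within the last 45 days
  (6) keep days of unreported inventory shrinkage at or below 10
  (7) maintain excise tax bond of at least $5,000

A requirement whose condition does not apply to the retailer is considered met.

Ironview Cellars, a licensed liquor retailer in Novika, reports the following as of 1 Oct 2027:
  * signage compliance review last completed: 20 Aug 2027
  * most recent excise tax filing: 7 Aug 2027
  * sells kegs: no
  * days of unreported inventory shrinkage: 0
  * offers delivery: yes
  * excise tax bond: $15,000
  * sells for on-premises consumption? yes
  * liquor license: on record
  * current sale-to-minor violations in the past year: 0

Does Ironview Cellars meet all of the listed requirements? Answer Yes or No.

1. condition 'offers delivery' holds; liquor license present → met
2. sale-to-minor violations in the past year 0 ≤ 1 → met
3. condition 'sells for on-premises consumption' holds; excise tax filing 55 days ago vs limit 60 → met
4. condition 'sells kegs' does not hold → requirement n/a → met
5. signage compliance review 42 days ago vs limit 45 → met
6. days of unreported inventory shrinkage 0 ≤ 10 → met
7. excise tax bond $15,000 ≥ $5,000 → met
All met.

Yes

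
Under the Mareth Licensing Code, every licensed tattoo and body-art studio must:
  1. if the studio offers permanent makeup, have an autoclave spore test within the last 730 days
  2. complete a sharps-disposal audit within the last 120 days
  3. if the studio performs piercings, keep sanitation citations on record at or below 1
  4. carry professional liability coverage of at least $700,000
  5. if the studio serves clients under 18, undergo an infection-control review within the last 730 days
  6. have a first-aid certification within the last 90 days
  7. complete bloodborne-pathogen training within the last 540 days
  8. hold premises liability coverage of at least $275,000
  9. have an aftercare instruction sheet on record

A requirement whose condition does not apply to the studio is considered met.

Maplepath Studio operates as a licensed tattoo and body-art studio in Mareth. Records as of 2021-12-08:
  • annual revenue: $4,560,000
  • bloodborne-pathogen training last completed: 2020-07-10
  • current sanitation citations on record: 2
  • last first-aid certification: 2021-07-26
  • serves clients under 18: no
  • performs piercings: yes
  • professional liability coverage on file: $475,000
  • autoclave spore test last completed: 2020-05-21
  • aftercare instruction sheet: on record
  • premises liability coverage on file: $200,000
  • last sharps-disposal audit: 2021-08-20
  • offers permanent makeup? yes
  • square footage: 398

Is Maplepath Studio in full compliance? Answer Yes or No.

No

1. condition 'offers permanent makeup' holds; autoclave spore test 566 days ago vs limit 730 → met
2. sharps-disposal audit 110 days ago vs limit 120 → met
3. condition 'performs piercings' holds; sanitation citations on record 2 > 1 → not met
4. professional liability coverage $475,000 < $700,000 → not met
5. condition 'serves clients under 18' does not hold → requirement n/a → met
6. first-aid certification 135 days ago vs limit 90 → not met
7. bloodborne-pathogen training 516 days ago vs limit 540 → met
8. premises liability coverage $200,000 < $275,000 → not met
9. aftercare instruction sheet present → met
Not met: 3, 4, 6, 8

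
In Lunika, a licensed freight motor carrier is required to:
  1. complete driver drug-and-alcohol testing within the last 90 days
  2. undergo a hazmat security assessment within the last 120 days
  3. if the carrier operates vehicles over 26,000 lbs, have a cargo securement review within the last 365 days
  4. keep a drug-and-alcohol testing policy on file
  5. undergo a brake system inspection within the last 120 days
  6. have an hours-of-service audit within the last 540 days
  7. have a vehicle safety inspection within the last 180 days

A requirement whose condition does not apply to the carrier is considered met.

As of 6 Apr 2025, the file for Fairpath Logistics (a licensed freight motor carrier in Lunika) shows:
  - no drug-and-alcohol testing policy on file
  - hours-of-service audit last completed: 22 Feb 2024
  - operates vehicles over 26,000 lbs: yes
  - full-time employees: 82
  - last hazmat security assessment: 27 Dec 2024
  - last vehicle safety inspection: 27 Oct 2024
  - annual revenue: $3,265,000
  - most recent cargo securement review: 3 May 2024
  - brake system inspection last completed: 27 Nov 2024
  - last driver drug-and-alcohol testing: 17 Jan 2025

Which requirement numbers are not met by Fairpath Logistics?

1. driver drug-and-alcohol testing 79 days ago vs limit 90 → met
2. hazmat security assessment 100 days ago vs limit 120 → met
3. condition 'operates vehicles over 26,000 lbs' holds; cargo securement review 338 days ago vs limit 365 → met
4. drug-and-alcohol testing policy absent → not met
5. brake system inspection 130 days ago vs limit 120 → not met
6. hours-of-service audit 409 days ago vs limit 540 → met
7. vehicle safety inspection 161 days ago vs limit 180 → met
Not met: 4, 5

4, 5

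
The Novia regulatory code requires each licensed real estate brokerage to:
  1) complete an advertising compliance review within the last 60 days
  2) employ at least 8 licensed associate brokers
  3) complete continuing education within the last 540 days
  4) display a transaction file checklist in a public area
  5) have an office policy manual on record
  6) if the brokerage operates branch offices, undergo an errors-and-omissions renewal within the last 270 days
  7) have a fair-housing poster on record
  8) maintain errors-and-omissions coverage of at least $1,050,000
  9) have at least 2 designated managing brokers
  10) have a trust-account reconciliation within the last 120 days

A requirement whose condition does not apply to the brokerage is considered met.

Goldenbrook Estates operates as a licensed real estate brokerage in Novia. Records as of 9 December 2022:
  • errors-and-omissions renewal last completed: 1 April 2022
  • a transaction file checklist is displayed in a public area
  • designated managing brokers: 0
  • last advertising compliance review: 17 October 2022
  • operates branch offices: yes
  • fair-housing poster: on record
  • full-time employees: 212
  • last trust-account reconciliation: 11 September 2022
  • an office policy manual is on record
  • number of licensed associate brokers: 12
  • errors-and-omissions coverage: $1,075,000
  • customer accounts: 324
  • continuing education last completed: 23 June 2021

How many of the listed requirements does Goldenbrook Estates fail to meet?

1

1. advertising compliance review 53 days ago vs limit 60 → met
2. licensed associate brokers 12 ≥ 8 → met
3. continuing education 534 days ago vs limit 540 → met
4. transaction file checklist present → met
5. office policy manual present → met
6. condition 'operates branch offices' holds; errors-and-omissions renewal 252 days ago vs limit 270 → met
7. fair-housing poster present → met
8. errors-and-omissions coverage $1,075,000 ≥ $1,050,000 → met
9. designated managing brokers 0 < 2 → not met
10. trust-account reconciliation 89 days ago vs limit 120 → met
Not met: 1 of 10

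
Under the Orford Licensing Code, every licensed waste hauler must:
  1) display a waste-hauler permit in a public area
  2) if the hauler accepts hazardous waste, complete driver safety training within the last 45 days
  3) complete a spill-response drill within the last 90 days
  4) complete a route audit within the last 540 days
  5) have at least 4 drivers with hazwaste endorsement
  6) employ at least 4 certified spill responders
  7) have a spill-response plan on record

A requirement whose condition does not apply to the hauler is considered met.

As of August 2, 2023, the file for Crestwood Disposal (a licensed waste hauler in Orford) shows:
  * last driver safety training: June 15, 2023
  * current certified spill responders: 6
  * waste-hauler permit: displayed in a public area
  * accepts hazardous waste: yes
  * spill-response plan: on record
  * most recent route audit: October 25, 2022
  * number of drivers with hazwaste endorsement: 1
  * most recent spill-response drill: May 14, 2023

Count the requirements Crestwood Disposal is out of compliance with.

2

1. waste-hauler permit present → met
2. condition 'accepts hazardous waste' holds; driver safety training 48 days ago vs limit 45 → not met
3. spill-response drill 80 days ago vs limit 90 → met
4. route audit 281 days ago vs limit 540 → met
5. drivers with hazwaste endorsement 1 < 4 → not met
6. certified spill responders 6 ≥ 4 → met
7. spill-response plan present → met
Not met: 2 of 7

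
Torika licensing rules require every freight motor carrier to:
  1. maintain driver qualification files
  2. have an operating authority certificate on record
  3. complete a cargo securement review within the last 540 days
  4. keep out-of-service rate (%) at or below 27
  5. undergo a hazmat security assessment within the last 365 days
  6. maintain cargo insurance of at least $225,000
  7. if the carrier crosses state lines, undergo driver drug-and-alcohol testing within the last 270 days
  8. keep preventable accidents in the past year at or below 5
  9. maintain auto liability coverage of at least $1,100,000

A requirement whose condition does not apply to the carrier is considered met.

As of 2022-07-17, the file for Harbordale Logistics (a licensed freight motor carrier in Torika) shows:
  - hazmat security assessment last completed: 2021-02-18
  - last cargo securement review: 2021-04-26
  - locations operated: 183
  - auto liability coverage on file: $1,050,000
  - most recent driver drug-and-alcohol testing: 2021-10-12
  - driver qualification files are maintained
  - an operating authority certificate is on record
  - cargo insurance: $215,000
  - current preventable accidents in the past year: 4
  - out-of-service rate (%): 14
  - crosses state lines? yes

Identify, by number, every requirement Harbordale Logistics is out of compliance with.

1. driver qualification files present → met
2. operating authority certificate present → met
3. cargo securement review 447 days ago vs limit 540 → met
4. out-of-service rate (%) 14 ≤ 27 → met
5. hazmat security assessment 514 days ago vs limit 365 → not met
6. cargo insurance $215,000 < $225,000 → not met
7. condition 'crosses state lines' holds; driver drug-and-alcohol testing 278 days ago vs limit 270 → not met
8. preventable accidents in the past year 4 ≤ 5 → met
9. auto liability coverage $1,050,000 < $1,100,000 → not met
Not met: 5, 6, 7, 9

5, 6, 7, 9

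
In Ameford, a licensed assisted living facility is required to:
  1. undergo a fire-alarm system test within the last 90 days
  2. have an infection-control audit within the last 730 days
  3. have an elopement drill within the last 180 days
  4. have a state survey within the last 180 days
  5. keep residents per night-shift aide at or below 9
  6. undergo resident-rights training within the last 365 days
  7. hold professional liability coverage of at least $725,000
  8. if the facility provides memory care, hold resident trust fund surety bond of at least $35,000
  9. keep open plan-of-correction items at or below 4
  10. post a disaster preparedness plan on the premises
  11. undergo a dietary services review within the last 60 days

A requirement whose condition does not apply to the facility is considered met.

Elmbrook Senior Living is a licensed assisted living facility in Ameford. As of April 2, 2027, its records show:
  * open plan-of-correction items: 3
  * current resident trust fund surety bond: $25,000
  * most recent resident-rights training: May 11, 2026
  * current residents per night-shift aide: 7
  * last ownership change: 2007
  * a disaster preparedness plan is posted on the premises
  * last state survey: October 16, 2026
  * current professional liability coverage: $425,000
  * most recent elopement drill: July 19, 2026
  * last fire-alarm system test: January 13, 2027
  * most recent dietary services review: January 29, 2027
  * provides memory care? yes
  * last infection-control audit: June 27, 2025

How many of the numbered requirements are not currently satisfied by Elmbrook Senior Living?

1. fire-alarm system test 79 days ago vs limit 90 → met
2. infection-control audit 644 days ago vs limit 730 → met
3. elopement drill 257 days ago vs limit 180 → not met
4. state survey 168 days ago vs limit 180 → met
5. residents per night-shift aide 7 ≤ 9 → met
6. resident-rights training 326 days ago vs limit 365 → met
7. professional liability coverage $425,000 < $725,000 → not met
8. condition 'provides memory care' holds; resident trust fund surety bond $25,000 < $35,000 → not met
9. open plan-of-correction items 3 ≤ 4 → met
10. disaster preparedness plan present → met
11. dietary services review 63 days ago vs limit 60 → not met
Not met: 4 of 11

4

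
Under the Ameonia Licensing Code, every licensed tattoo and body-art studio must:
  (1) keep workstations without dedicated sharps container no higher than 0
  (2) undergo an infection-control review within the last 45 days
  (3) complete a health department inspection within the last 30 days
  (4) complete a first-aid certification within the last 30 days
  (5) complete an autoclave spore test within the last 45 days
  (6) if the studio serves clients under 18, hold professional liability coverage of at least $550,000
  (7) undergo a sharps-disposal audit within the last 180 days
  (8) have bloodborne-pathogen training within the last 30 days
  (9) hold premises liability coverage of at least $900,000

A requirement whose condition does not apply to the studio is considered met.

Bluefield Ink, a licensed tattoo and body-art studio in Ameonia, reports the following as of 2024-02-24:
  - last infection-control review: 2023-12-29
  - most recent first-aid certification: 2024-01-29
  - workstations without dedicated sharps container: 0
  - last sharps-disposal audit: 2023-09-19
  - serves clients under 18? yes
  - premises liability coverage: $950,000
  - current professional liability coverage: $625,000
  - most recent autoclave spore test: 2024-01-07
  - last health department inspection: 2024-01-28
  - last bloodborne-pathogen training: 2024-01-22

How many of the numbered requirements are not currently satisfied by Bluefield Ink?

3

1. workstations without dedicated sharps container 0 ≤ 0 → met
2. infection-control review 57 days ago vs limit 45 → not met
3. health department inspection 27 days ago vs limit 30 → met
4. first-aid certification 26 days ago vs limit 30 → met
5. autoclave spore test 48 days ago vs limit 45 → not met
6. condition 'serves clients under 18' holds; professional liability coverage $625,000 ≥ $550,000 → met
7. sharps-disposal audit 158 days ago vs limit 180 → met
8. bloodborne-pathogen training 33 days ago vs limit 30 → not met
9. premises liability coverage $950,000 ≥ $900,000 → met
Not met: 3 of 9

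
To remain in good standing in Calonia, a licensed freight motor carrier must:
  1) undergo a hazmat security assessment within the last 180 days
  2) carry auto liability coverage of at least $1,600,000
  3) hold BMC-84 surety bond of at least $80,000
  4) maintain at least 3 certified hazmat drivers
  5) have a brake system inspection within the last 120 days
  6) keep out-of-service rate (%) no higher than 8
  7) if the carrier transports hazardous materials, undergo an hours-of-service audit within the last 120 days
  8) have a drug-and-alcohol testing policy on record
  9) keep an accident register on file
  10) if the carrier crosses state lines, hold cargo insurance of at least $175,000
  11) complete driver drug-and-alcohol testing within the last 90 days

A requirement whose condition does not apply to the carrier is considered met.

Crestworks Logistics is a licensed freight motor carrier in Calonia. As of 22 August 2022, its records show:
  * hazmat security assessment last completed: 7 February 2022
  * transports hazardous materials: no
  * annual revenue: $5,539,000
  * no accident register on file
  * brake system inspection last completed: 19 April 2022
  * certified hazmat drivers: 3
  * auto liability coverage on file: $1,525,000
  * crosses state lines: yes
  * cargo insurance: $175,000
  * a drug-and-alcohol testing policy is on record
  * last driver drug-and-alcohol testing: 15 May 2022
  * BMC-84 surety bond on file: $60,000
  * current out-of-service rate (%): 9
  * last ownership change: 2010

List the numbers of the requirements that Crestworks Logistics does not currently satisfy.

1, 2, 3, 5, 6, 9, 11

1. hazmat security assessment 196 days ago vs limit 180 → not met
2. auto liability coverage $1,525,000 < $1,600,000 → not met
3. BMC-84 surety bond $60,000 < $80,000 → not met
4. certified hazmat drivers 3 ≥ 3 → met
5. brake system inspection 125 days ago vs limit 120 → not met
6. out-of-service rate (%) 9 > 8 → not met
7. condition 'transports hazardous materials' does not hold → requirement n/a → met
8. drug-and-alcohol testing policy present → met
9. accident register absent → not met
10. condition 'crosses state lines' holds; cargo insurance $175,000 ≥ $175,000 → met
11. driver drug-and-alcohol testing 99 days ago vs limit 90 → not met
Not met: 1, 2, 3, 5, 6, 9, 11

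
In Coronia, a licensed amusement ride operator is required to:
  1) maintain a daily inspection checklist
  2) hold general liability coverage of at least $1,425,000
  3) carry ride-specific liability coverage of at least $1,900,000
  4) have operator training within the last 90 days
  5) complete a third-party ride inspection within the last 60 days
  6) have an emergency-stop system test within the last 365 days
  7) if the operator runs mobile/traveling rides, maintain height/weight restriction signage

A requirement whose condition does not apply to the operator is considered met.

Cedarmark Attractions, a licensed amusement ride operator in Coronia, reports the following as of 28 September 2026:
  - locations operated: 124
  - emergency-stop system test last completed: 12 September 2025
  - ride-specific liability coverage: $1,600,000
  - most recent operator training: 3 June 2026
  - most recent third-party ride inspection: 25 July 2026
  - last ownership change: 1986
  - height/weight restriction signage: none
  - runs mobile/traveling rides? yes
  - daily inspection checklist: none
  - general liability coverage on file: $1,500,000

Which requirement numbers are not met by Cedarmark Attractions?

1, 3, 4, 5, 6, 7

1. daily inspection checklist absent → not met
2. general liability coverage $1,500,000 ≥ $1,425,000 → met
3. ride-specific liability coverage $1,600,000 < $1,900,000 → not met
4. operator training 117 days ago vs limit 90 → not met
5. third-party ride inspection 65 days ago vs limit 60 → not met
6. emergency-stop system test 381 days ago vs limit 365 → not met
7. condition 'runs mobile/traveling rides' holds; height/weight restriction signage absent → not met
Not met: 1, 3, 4, 5, 6, 7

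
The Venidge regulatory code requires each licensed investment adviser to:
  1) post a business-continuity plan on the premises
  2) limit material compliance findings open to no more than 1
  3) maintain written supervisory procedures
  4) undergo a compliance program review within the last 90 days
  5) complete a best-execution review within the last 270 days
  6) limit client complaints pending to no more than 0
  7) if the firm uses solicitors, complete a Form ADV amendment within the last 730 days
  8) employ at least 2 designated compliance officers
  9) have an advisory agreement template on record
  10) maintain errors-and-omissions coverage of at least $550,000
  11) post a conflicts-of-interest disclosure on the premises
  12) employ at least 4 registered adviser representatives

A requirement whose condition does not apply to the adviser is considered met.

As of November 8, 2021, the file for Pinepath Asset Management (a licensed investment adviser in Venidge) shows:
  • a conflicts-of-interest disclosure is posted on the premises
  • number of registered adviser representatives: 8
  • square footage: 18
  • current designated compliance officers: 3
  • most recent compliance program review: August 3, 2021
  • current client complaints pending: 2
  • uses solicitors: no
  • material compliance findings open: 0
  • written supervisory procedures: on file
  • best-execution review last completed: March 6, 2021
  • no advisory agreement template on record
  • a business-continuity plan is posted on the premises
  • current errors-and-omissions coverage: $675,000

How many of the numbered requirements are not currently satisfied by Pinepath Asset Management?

3

1. business-continuity plan present → met
2. material compliance findings open 0 ≤ 1 → met
3. written supervisory procedures present → met
4. compliance program review 97 days ago vs limit 90 → not met
5. best-execution review 247 days ago vs limit 270 → met
6. client complaints pending 2 > 0 → not met
7. condition 'uses solicitors' does not hold → requirement n/a → met
8. designated compliance officers 3 ≥ 2 → met
9. advisory agreement template absent → not met
10. errors-and-omissions coverage $675,000 ≥ $550,000 → met
11. conflicts-of-interest disclosure present → met
12. registered adviser representatives 8 ≥ 4 → met
Not met: 3 of 12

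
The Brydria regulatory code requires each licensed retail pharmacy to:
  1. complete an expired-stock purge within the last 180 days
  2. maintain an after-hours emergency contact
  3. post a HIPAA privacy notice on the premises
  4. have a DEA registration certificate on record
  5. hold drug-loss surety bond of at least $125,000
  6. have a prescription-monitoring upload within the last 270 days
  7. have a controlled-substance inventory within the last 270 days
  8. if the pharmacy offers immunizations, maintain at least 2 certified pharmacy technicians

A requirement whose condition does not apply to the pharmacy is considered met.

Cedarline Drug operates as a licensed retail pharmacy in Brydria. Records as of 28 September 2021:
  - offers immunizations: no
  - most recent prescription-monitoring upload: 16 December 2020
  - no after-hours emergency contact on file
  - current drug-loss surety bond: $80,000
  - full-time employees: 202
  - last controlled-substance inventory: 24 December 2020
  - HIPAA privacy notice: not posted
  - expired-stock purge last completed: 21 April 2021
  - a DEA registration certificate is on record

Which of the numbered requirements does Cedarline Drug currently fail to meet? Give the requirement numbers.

2, 3, 5, 6, 7

1. expired-stock purge 160 days ago vs limit 180 → met
2. after-hours emergency contact absent → not met
3. HIPAA privacy notice absent → not met
4. DEA registration certificate present → met
5. drug-loss surety bond $80,000 < $125,000 → not met
6. prescription-monitoring upload 286 days ago vs limit 270 → not met
7. controlled-substance inventory 278 days ago vs limit 270 → not met
8. condition 'offers immunizations' does not hold → requirement n/a → met
Not met: 2, 3, 5, 6, 7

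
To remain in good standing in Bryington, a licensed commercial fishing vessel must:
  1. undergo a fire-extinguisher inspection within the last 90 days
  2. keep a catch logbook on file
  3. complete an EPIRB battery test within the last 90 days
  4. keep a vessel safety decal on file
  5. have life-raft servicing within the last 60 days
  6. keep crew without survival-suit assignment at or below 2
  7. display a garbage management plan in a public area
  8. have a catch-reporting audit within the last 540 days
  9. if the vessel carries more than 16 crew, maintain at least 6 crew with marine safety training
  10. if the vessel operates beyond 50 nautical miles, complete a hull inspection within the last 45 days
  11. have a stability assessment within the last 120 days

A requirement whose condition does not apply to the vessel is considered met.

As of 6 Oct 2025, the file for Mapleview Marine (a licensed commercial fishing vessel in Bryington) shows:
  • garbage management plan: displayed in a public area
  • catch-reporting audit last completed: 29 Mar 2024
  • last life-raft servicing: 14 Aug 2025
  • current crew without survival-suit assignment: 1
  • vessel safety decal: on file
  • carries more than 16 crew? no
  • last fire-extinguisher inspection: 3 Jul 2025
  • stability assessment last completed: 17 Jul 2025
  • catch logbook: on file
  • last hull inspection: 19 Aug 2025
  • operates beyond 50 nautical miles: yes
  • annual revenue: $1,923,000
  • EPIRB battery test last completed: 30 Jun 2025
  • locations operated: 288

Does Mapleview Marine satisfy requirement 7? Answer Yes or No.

Yes

7. garbage management plan present → met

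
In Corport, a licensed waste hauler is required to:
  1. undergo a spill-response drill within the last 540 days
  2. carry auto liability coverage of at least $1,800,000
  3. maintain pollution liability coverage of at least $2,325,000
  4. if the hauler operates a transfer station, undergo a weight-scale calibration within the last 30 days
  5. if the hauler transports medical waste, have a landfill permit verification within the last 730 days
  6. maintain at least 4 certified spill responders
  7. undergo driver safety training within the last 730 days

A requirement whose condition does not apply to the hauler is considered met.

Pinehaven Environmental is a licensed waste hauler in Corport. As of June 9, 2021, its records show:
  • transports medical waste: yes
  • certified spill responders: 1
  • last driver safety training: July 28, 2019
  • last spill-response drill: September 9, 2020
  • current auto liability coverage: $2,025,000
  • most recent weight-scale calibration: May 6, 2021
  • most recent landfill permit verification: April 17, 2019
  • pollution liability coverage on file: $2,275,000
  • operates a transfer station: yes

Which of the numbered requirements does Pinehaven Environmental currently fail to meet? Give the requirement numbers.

1. spill-response drill 273 days ago vs limit 540 → met
2. auto liability coverage $2,025,000 ≥ $1,800,000 → met
3. pollution liability coverage $2,275,000 < $2,325,000 → not met
4. condition 'operates a transfer station' holds; weight-scale calibration 34 days ago vs limit 30 → not met
5. condition 'transports medical waste' holds; landfill permit verification 784 days ago vs limit 730 → not met
6. certified spill responders 1 < 4 → not met
7. driver safety training 682 days ago vs limit 730 → met
Not met: 3, 4, 5, 6

3, 4, 5, 6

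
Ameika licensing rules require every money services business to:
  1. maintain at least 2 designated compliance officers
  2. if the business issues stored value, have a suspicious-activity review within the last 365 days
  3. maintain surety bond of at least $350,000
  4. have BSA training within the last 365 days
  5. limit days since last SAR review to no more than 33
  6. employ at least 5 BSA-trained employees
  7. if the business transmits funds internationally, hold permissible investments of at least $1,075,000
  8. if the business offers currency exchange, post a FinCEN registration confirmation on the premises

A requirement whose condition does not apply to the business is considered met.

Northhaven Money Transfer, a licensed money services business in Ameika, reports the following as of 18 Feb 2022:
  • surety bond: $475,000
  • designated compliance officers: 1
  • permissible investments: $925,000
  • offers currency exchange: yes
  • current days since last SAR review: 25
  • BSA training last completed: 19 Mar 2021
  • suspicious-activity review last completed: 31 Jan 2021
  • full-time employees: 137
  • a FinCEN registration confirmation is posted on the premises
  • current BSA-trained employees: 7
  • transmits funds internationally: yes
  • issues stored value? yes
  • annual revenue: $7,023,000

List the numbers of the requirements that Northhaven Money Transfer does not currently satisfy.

1, 2, 7

1. designated compliance officers 1 < 2 → not met
2. condition 'issues stored value' holds; suspicious-activity review 383 days ago vs limit 365 → not met
3. surety bond $475,000 ≥ $350,000 → met
4. BSA training 336 days ago vs limit 365 → met
5. days since last SAR review 25 ≤ 33 → met
6. BSA-trained employees 7 ≥ 5 → met
7. condition 'transmits funds internationally' holds; permissible investments $925,000 < $1,075,000 → not met
8. condition 'offers currency exchange' holds; FinCEN registration confirmation present → met
Not met: 1, 2, 7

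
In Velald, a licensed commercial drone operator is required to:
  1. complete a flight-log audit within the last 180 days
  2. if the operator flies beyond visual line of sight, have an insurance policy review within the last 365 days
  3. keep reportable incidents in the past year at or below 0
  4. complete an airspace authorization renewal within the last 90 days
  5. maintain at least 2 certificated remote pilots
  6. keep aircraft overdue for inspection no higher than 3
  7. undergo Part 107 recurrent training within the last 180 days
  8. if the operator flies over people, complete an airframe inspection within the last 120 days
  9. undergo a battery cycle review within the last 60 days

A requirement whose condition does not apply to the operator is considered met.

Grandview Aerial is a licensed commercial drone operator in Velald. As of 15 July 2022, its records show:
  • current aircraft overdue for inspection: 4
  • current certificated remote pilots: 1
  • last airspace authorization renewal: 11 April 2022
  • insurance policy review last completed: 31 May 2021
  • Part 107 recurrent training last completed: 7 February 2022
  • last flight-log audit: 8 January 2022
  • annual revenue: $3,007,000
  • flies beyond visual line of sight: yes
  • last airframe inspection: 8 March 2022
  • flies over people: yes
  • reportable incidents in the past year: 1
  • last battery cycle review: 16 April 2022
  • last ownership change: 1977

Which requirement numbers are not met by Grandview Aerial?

1. flight-log audit 188 days ago vs limit 180 → not met
2. condition 'flies beyond visual line of sight' holds; insurance policy review 410 days ago vs limit 365 → not met
3. reportable incidents in the past year 1 > 0 → not met
4. airspace authorization renewal 95 days ago vs limit 90 → not met
5. certificated remote pilots 1 < 2 → not met
6. aircraft overdue for inspection 4 > 3 → not met
7. Part 107 recurrent training 158 days ago vs limit 180 → met
8. condition 'flies over people' holds; airframe inspection 129 days ago vs limit 120 → not met
9. battery cycle review 90 days ago vs limit 60 → not met
Not met: 1, 2, 3, 4, 5, 6, 8, 9

1, 2, 3, 4, 5, 6, 8, 9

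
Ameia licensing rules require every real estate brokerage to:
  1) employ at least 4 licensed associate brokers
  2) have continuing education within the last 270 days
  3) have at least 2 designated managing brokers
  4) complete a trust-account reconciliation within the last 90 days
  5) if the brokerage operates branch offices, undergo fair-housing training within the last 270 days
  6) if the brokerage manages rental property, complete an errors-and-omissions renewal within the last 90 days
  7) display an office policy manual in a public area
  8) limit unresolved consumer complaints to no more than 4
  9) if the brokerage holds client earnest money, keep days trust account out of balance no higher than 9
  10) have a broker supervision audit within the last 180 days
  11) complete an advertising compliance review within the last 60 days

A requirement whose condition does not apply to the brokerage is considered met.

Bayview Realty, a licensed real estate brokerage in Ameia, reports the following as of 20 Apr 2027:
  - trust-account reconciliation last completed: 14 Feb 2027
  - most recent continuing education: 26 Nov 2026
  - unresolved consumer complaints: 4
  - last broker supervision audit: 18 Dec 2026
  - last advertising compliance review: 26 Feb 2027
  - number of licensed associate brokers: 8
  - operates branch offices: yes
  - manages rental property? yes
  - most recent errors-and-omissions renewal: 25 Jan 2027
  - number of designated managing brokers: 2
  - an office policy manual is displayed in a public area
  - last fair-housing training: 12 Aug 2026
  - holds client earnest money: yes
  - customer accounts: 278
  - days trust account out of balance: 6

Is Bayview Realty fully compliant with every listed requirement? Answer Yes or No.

Yes

1. licensed associate brokers 8 ≥ 4 → met
2. continuing education 145 days ago vs limit 270 → met
3. designated managing brokers 2 ≥ 2 → met
4. trust-account reconciliation 65 days ago vs limit 90 → met
5. condition 'operates branch offices' holds; fair-housing training 251 days ago vs limit 270 → met
6. condition 'manages rental property' holds; errors-and-omissions renewal 85 days ago vs limit 90 → met
7. office policy manual present → met
8. unresolved consumer complaints 4 ≤ 4 → met
9. condition 'holds client earnest money' holds; days trust account out of balance 6 ≤ 9 → met
10. broker supervision audit 123 days ago vs limit 180 → met
11. advertising compliance review 53 days ago vs limit 60 → met
All met.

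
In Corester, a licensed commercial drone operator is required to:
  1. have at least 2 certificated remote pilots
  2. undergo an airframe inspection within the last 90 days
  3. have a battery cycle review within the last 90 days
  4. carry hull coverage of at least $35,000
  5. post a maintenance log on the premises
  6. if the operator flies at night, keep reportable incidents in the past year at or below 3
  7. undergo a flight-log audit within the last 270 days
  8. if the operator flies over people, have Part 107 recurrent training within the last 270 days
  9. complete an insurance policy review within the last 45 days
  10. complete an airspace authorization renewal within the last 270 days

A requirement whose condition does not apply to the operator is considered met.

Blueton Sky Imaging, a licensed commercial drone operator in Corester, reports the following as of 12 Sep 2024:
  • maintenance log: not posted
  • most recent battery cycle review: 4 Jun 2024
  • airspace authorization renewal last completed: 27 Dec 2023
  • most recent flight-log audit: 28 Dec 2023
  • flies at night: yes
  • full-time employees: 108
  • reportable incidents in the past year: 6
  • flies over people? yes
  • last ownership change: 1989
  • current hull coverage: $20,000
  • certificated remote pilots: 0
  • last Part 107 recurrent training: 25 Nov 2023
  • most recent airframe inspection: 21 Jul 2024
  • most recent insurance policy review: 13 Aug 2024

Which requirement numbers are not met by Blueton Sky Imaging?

1. certificated remote pilots 0 < 2 → not met
2. airframe inspection 53 days ago vs limit 90 → met
3. battery cycle review 100 days ago vs limit 90 → not met
4. hull coverage $20,000 < $35,000 → not met
5. maintenance log absent → not met
6. condition 'flies at night' holds; reportable incidents in the past year 6 > 3 → not met
7. flight-log audit 259 days ago vs limit 270 → met
8. condition 'flies over people' holds; Part 107 recurrent training 292 days ago vs limit 270 → not met
9. insurance policy review 30 days ago vs limit 45 → met
10. airspace authorization renewal 260 days ago vs limit 270 → met
Not met: 1, 3, 4, 5, 6, 8

1, 3, 4, 5, 6, 8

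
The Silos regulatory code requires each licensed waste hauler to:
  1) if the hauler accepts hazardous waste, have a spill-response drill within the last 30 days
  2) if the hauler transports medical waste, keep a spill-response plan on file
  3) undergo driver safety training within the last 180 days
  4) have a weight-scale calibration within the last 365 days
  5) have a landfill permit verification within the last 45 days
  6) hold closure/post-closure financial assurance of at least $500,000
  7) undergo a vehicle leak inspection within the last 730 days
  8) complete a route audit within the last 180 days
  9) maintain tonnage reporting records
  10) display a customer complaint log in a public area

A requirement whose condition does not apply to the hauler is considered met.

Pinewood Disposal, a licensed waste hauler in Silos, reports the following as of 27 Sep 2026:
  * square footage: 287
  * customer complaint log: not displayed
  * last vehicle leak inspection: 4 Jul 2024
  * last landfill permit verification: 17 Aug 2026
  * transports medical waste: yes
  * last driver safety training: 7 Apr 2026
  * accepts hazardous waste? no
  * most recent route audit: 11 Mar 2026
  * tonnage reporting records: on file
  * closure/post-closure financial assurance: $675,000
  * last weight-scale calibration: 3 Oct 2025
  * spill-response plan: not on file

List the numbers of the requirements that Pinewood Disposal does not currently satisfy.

2, 7, 8, 10

1. condition 'accepts hazardous waste' does not hold → requirement n/a → met
2. condition 'transports medical waste' holds; spill-response plan absent → not met
3. driver safety training 173 days ago vs limit 180 → met
4. weight-scale calibration 359 days ago vs limit 365 → met
5. landfill permit verification 41 days ago vs limit 45 → met
6. closure/post-closure financial assurance $675,000 ≥ $500,000 → met
7. vehicle leak inspection 815 days ago vs limit 730 → not met
8. route audit 200 days ago vs limit 180 → not met
9. tonnage reporting records present → met
10. customer complaint log absent → not met
Not met: 2, 7, 8, 10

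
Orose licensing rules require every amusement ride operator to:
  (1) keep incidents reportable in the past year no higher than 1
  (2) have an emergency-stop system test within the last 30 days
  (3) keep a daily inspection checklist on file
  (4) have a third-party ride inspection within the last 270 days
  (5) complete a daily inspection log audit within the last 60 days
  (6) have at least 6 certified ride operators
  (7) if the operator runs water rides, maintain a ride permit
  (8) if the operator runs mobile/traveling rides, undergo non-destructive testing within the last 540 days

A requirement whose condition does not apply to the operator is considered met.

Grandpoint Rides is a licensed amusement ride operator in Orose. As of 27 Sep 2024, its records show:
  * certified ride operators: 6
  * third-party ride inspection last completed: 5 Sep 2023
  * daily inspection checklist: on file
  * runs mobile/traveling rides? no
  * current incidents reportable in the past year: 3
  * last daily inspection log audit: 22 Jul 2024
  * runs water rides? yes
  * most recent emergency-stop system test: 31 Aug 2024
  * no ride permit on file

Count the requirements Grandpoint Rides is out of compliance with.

4

1. incidents reportable in the past year 3 > 1 → not met
2. emergency-stop system test 27 days ago vs limit 30 → met
3. daily inspection checklist present → met
4. third-party ride inspection 388 days ago vs limit 270 → not met
5. daily inspection log audit 67 days ago vs limit 60 → not met
6. certified ride operators 6 ≥ 6 → met
7. condition 'runs water rides' holds; ride permit absent → not met
8. condition 'runs mobile/traveling rides' does not hold → requirement n/a → met
Not met: 4 of 8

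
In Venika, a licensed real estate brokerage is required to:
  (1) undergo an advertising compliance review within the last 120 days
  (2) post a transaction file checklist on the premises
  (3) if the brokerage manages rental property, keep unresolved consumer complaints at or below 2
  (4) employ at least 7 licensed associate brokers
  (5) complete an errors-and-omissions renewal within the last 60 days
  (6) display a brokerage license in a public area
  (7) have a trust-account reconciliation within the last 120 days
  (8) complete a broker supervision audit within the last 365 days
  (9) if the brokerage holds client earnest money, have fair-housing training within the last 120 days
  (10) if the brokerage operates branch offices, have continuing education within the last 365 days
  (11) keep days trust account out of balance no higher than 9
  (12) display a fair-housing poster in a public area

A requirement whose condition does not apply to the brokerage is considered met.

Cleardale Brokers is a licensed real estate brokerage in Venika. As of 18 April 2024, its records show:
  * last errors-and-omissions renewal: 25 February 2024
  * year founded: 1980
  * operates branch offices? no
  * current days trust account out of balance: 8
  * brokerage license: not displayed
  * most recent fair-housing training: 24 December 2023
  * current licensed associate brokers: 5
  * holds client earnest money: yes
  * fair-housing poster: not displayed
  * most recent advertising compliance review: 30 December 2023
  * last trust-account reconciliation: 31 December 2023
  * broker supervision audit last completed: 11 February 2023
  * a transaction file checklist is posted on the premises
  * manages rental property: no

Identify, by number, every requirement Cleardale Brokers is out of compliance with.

4, 6, 8, 12

1. advertising compliance review 110 days ago vs limit 120 → met
2. transaction file checklist present → met
3. condition 'manages rental property' does not hold → requirement n/a → met
4. licensed associate brokers 5 < 7 → not met
5. errors-and-omissions renewal 53 days ago vs limit 60 → met
6. brokerage license absent → not met
7. trust-account reconciliation 109 days ago vs limit 120 → met
8. broker supervision audit 432 days ago vs limit 365 → not met
9. condition 'holds client earnest money' holds; fair-housing training 116 days ago vs limit 120 → met
10. condition 'operates branch offices' does not hold → requirement n/a → met
11. days trust account out of balance 8 ≤ 9 → met
12. fair-housing poster absent → not met
Not met: 4, 6, 8, 12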